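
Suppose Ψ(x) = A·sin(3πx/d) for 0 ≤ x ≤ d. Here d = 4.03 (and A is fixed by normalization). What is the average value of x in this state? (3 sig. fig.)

⟨x⟩ = ∫ x |Ψ|² dx over the full domain.
Using sin²θ = (1 − cos 2θ)/2, evaluating both integrals, ⟨x⟩ = d/2.
Putting d = 4.03 gives 2.015.

⟨x⟩ ≈ 2.02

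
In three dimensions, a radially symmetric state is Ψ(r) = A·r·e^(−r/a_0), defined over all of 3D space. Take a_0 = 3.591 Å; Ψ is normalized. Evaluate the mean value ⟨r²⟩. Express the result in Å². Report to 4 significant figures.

⟨r^2⟩ ≈ 96.71 Å^2

By definition ⟨r²⟩ = ∫ r^2 |Ψ(r)|² 4πr² dr.
Using ∫₀^∞ rⁿ e^(−αr) dr = n!/αⁿ⁺¹, the ratio of the moment integral to the normalization integral gives ⟨r²⟩ = 15·a_0^2/2.
Putting a_0 = 3.591 gives 96.715.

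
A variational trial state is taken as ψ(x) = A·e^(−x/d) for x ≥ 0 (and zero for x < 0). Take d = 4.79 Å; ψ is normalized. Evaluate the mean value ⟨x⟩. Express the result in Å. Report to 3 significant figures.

⟨x⟩ ≈ 2.40 Å

⟨x⟩ = ∫ x |ψ|² dx over the full domain.
The ratio of the moment integral to the normalization integral gives ⟨x⟩ = d/2.
With d = 4.79, ⟨x⟩ = 2.395.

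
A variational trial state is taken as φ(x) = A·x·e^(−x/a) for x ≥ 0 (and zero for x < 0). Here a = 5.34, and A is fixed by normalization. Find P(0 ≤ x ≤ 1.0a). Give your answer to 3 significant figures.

P ≈ 0.323

|φ|² is the probability density, so P = ∫_{0}^{1.0a} |φ|² dx.
The normalization integral ∫|φ|²dx over the whole domain equals a^3/4·A², and A² cancels in the ratio.
In terms of u = x/a (A² and the length scale cancel between numerator and denominator), P = [∫_{0}^{1.0} u^2·e^(-2·u) du] / [∫_{0}^{∞} u^2·e^(-2·u) du].
An antiderivative of u^2·e^(-2·u) is -(2·u^2 + 2·u + 1)·e^(-2·u)/4; evaluating from 0 to 1.0 gives 1/4 - 5·e^(-2)/4, while the full integral is 1/4.
Evaluating gives P = 0.3233.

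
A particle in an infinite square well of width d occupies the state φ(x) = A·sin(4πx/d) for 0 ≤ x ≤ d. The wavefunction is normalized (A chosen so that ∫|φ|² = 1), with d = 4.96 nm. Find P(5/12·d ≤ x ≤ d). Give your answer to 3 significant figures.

P ≈ 0.549

|φ|² is the probability density, so P = ∫_{5/12·d}^{d} |φ|² dx.
With A² fixed by ∫|φ|² = 1, i.e. A² = (d/2)^(−1), substitute and integrate.
Let u = x/d; then A² and the length scale cancel, so P = ∫_{5/12}^{1} sin(4·π·u)^2 du ÷ ∫_{0}^{1} sin(4·π·u)^2 du.
With ∫ sin(4·π·u)^2 du = u/2 - sin(4·π·u)·cos(4·π·u)/(8·π) + C, the region integral is -√(3)/(32·π) + 7/24 and the full one is 1/2.
This works out to P = -√(3)/(16·π) + 7/12.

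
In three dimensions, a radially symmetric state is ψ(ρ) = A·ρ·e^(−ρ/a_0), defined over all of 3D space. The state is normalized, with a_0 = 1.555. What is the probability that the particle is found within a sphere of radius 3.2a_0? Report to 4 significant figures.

P = ∫ |ψ|² 4πρ² dρ over ρ ≤ 3.2a_0.
A² is fixed by ∫₀^∞ 4πρ²|ψ|² dρ = 1, i.e. A² = (3·π·a_0^5)^(−1).
Let u = ρ/a_0; then A², 4π and the length scale all cancel, so P = ∫_{0}^{3.2} u^4·e^(-2·u) du ÷ ∫_{0}^{∞} u^4·e^(-2·u) du.
Using ∫ u^4·e^(-2·u) du = -(u^4/2 + u^3 + 3·u^2/2 + 3·u/2 + 3/4)·e^(-2·u), the numerator is ≈ 0.573697 and the denominator is 3/4.
Taking the ratio yields P = 0.76493.

P ≈ 0.7649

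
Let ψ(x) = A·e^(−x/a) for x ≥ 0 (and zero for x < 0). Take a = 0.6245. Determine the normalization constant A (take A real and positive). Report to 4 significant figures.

A ≈ 1.790

The normalization condition is ∫|ψ|² dx = 1 from 0 to ∞.
Using ∫₀^∞ xⁿ e^(−αx) dx = n!/αⁿ⁺¹, carrying out the integral gives A² · a/2.
With a = 0.6245: A² = 3.2026 and A = 1.7896.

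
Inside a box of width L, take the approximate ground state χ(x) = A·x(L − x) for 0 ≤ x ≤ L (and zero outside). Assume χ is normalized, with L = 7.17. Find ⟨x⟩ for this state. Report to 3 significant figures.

⟨x⟩ ≈ 3.59

⟨x⟩ = ∫ x |χ|² dx over the full domain.
Expanding the polynomial and integrating term by term, the ratio of the moment integral to the normalization integral gives ⟨x⟩ = L/2.
With L = 7.17, ⟨x⟩ = 3.585.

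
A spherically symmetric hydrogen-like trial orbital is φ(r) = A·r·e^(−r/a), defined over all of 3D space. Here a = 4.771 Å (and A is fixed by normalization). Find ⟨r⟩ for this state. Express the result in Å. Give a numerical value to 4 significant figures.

The expectation value is the |φ|²-weighted average of r: ∫ r|φ|² 4πr² dr.
Evaluating both integrals, ⟨r⟩ = 5·a/2.
Putting a = 4.771 gives 11.928.

⟨r⟩ ≈ 11.93 Å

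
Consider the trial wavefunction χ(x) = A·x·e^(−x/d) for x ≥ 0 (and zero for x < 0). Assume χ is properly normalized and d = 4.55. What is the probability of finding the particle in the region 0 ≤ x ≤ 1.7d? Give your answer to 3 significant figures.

|χ|² is the probability density, so P = ∫_{0}^{1.7d} |χ|² dx.
With A² fixed by ∫|χ|² = 1, i.e. A² = (d^3/4)^(−1), substitute and integrate.
Substituting u = x/d, A² and the length scale cancel in the ratio: P = ∫_{0}^{1.7} u^2·e^(-2·u) du / ∫_{0}^{∞} u^2·e^(-2·u) du.
With ∫ u^2·e^(-2·u) du = -(2·u^2 + 2·u + 1)·e^(-2·u)/4 + C, the region integral is 1/4 - 509·e^(-17/5)/200 and the full one is 1/4.
The result is P = 0.6603.

P ≈ 0.660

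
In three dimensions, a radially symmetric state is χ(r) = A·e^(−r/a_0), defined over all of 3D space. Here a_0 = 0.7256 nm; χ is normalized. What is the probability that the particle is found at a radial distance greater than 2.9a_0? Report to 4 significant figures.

P ≈ 0.07151

P = ∫ |χ|² 4πr² dr over r > 2.9a_0.
A² is fixed by ∫₀^∞ 4πr²|χ|² dr = 1, i.e. A² = (π·a_0^3)^(−1).
In terms of u = r/a_0 (A², 4π and the length scale all cancel between numerator and denominator), P = [∫_{2.9}^{∞} u^2·e^(-2·u) du] / [∫_{0}^{∞} u^2·e^(-2·u) du].
With ∫ u^2·e^(-2·u) du = -(2·u^2 + 2·u + 1)·e^(-2·u)/4 + C, the region integral is 1181·e^(-29/5)/200 and the full one is 1/4.
Taking the ratio yields P = 0.071511.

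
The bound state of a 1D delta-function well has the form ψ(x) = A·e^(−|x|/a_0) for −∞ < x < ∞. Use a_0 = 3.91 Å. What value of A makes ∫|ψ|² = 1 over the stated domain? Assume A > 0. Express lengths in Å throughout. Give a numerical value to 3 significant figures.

A ≈ 0.506 Å^(-1/2)

Normalization requires ∫|ψ|² dx = 1, integrated from −∞ to ∞.
With ∫₀^∞ x^0 e^(−αx) dx = 0!/α^1, with ψ = A·e^(−|x|/a_0), the integral evaluates to A²·[a_0].
So A² = (a_0)^(−1).
Substituting a_0 = 3.91 gives A² = 0.2558, so A = 0.5057.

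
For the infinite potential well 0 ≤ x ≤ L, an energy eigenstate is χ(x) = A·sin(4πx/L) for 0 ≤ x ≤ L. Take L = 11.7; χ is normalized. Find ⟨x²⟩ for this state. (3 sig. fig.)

The expectation value is the |χ|²-weighted average of x^2: ∫ x^2|χ|² dx.
Since the A² factors cancel between numerator and denominator, ⟨x²⟩ = -L^2/(32·π^2) + L^2/3.
Putting L = 11.7 gives 45.20.

⟨x^2⟩ ≈ 45.2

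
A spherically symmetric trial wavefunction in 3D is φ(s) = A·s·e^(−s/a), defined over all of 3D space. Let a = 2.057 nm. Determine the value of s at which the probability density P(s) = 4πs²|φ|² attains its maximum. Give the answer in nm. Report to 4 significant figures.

Set d/ds [P(s) = 4πs²|φ|²] = 0 and solve for s > 0.
This gives s = 2·a.
With a = 2.057, the most probable radial distance is 4.1140 nm.

s ≈ 4.114 nm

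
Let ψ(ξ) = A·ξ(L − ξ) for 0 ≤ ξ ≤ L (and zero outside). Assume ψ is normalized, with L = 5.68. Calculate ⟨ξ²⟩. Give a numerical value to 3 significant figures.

The expectation value is the |ψ|²-weighted average of ξ^2: ∫ ξ^2|ψ|² dξ.
Expanding the polynomial and integrating term by term, evaluating both integrals, ⟨ξ²⟩ = 2·L^2/7.
With L = 5.68, ⟨ξ^2⟩ = 9.218.

⟨ξ^2⟩ ≈ 9.22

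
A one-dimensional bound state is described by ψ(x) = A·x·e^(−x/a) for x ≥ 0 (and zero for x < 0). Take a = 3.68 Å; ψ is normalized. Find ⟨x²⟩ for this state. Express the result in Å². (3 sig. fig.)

The expectation value is the |ψ|²-weighted average of x^2: ∫ x^2|ψ|² dx.
With ∫₀^∞ x^4 e^(−αx) dx = 4!/α^5, evaluating both integrals, ⟨x²⟩ = 3·a^2.
Putting a = 3.68 gives 40.63.

⟨x^2⟩ ≈ 40.6 Å^2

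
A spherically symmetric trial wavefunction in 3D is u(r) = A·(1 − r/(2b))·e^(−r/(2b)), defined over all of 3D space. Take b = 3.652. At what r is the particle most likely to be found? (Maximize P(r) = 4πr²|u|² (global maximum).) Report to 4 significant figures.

The maximum of P(r) = 4πr²|u|² occurs where its derivative vanishes.
This gives r = b·(√(5) + 3).
With b = 3.652, the most probable radial distance is 19.122.

r ≈ 19.12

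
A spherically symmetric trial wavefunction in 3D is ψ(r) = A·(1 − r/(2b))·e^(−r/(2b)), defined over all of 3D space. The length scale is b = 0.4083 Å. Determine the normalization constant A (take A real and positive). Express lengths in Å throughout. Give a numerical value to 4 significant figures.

Require ∫ |ψ|² 4πr² dr = 1 over the whole domain.
(Spherical symmetry: dV = 4πr² dr.)
With ∫₀^∞ r^4 e^(−αr) dr = 4!/α^5, the integral (without the A² prefactor) comes out to 8·π·b^3.
So A² = (8·π·b^3)^(−1).
With b = 0.4083: A² = 0.58455 and A = 0.76456.

A ≈ 0.7646 Å^(-3/2)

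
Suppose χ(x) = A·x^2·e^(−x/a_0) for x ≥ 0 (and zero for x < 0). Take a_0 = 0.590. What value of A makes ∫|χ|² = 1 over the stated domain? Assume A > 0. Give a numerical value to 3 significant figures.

The normalization condition is ∫|χ|² dx = 1 from 0 to ∞.
Using ∫₀^∞ xⁿ e^(−αx) dx = n!/αⁿ⁺¹, the integral (without the A² prefactor) comes out to 3·a_0^5/4.
Substituting a_0 = 0.590 gives A² = 18.65, so A = 4.319.

A ≈ 4.32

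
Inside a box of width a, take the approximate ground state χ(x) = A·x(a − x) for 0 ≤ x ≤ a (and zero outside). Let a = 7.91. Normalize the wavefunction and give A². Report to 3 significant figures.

We need A² ∫|f|² dx = 1, taking the integral from 0 to a.
Carrying out the integral gives A² · a^5/30.
Setting this equal to 1 gives A² = 1/(a^5/30).
Substituting a = 7.91 gives A² = 0.0009688, so A = 0.03113.

A^2 ≈ 0.000969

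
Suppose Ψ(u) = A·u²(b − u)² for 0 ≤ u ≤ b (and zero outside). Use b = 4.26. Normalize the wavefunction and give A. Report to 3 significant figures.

A ≈ 0.0369

Require ∫ |Ψ|² du = 1 over the whole domain.
Carrying out the integral gives A² · b^9/630.
So A² = (b^9/630)^(−1).
With b = 4.26: A² = 0.001363 and A = 0.03693.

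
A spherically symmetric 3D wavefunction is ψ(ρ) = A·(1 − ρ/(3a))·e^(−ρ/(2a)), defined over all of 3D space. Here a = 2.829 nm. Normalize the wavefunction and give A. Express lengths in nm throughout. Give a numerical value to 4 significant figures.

A ≈ 0.07261 nm^(-3/2)

Require ∫ |ψ|² 4πρ² dρ = 1 over the whole domain.
The angular integral contributes 4π, leaving ∫₀^∞ ρ²|ψ|² dρ.
The integral (without the A² prefactor) comes out to 8·π·a^3/3.
So A² = (8·π·a^3/3)^(−1).
Substituting a = 2.829 gives A² = 0.0052721, so A = 0.072609.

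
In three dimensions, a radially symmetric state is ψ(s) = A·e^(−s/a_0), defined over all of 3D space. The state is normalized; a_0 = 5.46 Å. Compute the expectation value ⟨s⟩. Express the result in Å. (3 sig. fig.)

The expectation value is the |ψ|²-weighted average of s: ∫ s|ψ|² 4πs² ds.
With ∫₀^∞ s^3 e^(−αs) ds = 3!/α^4, the ratio of the moment integral to the normalization integral gives ⟨s⟩ = 3·a_0/2.
With a_0 = 5.46, ⟨s⟩ = 8.190.

⟨s⟩ ≈ 8.19 Å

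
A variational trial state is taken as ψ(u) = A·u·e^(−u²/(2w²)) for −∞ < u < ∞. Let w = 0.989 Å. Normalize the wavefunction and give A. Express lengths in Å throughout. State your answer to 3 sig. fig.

The normalization condition is ∫|ψ|² du = 1 from −∞ to ∞.
Using the Gaussian integral ∫_{−∞}^{∞} e^(−αu²) du = √(π/α), ∫|ψ|² du = A²·(√(π)·w^3/2).
Hence A² = 1/[√(π)·w^3/2].
Plugging in w = 0.989 yields A = 1.080.

A ≈ 1.08 Å^(-3/2)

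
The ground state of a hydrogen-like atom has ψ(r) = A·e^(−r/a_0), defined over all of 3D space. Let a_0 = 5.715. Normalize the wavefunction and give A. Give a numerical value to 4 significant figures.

A ≈ 0.04130

We need A² ∫|f|² 4πr² dr = 1, taking the integral from 0 to ∞.
The integral (without the A² prefactor) comes out to π·a_0^3.
So A² = (π·a_0^3)^(−1).
Substituting a_0 = 5.715 gives A² = 0.0017053, so A = 0.041295.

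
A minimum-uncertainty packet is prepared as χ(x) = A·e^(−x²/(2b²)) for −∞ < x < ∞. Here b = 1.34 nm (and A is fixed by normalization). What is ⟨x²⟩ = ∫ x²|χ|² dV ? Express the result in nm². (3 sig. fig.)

⟨x²⟩ = ∫ x^2 |χ|² dx over the full domain.
Evaluating both integrals, ⟨x²⟩ = b^2/2.
With b = 1.34, ⟨x^2⟩ = 0.8978.

⟨x^2⟩ ≈ 0.898 nm^2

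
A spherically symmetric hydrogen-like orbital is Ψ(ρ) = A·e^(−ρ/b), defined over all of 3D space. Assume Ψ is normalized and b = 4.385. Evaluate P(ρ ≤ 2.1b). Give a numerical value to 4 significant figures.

P ≈ 0.7898

With dV = 4πρ²dρ, the probability is ∫|Ψ|² dV over ρ ≤ 2.1b.
Normalization gives A² = 1/(π·b^3).
In terms of u = ρ/b (A², 4π and the length scale all cancel between numerator and denominator), P = [∫_{0}^{2.1} u^2·e^(-2·u) du] / [∫_{0}^{∞} u^2·e^(-2·u) du].
With ∫ u^2·e^(-2·u) du = -(2·u^2 + 2·u + 1)·e^(-2·u)/4 + C, the region integral is 1/4 - 701·e^(-21/5)/200 and the full one is 1/4.
Taking the ratio yields P = 0.78976.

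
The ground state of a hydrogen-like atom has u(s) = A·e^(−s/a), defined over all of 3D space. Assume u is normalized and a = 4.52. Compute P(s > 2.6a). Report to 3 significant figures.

P ≈ 0.109

P = ∫ |u|² 4πs² ds over s > 2.6a.
A² is fixed by ∫₀^∞ 4πs²|u|² ds = 1, i.e. A² = (π·a^3)^(−1).
Substituting t = s/a, A², 4π and the length scale all cancel in the ratio: P = ∫_{2.6}^{∞} t^2·e^(-2·t) dt / ∫_{0}^{∞} t^2·e^(-2·t) dt.
Using ∫ t^2·e^(-2·t) dt = -(2·t^2 + 2·t + 1)·e^(-2·t)/4, the numerator is 493·e^(-26/5)/100 and the denominator is 1/4.
This evaluates to P = 0.1088.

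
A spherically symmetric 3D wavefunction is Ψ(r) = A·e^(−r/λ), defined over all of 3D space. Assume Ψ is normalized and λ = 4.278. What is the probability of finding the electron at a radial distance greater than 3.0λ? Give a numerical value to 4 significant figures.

P ≈ 0.06197

Integrate the radial probability density 4πr²|Ψ|² over r > 3.0λ.
Normalization gives A² = 1/(π·λ^3).
Substituting u = r/λ, A², 4π and the length scale all cancel in the ratio: P = ∫_{3.0}^{∞} u^2·e^(-2·u) du / ∫_{0}^{∞} u^2·e^(-2·u) du.
An antiderivative of u^2·e^(-2·u) is -(2·u^2 + 2·u + 1)·e^(-2·u)/4; evaluating from 3.0 to ∞ gives 25·e^(-6)/4, while the full integral is 1/4.
Taking the ratio yields P = 0.061969.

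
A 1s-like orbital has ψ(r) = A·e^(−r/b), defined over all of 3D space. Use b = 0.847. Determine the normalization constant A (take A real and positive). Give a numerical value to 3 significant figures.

Require ∫ |ψ|² 4πr² dr = 1 over the whole domain.
Carrying out the integral gives A² · π·b^3.
So A² = (π·b^3)^(−1).
With b = 0.847: A² = 0.5238 and A = 0.7238.

A ≈ 0.724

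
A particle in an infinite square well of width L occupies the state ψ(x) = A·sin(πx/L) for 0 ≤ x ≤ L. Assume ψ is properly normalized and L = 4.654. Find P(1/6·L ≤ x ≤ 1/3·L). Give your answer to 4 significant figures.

|ψ|² is the probability density, so P = ∫_{1/6·L}^{1/3·L} |ψ|² dx.
Since A² = 1/(L/2), this is the region integral divided by the full normalization integral.
Substituting u = x/L, A² and the length scale cancel in the ratio: P = ∫_{1/6}^{1/3} sin(π·u)^2 du / ∫_{0}^{1} sin(π·u)^2 du.
An antiderivative of sin(π·u)^2 is u/2 - sin(2·π·u)/(4·π); evaluating from 1/6 to 1/3 gives 1/12, while the full integral is 1/2.
Taking the ratio, P = 1/6.

P ≈ 0.1667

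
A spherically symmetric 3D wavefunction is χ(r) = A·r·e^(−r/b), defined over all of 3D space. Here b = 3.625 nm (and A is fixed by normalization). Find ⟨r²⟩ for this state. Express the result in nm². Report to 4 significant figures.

By definition ⟨r²⟩ = ∫ r^2 |χ(r)|² 4πr² dr.
With ∫₀^∞ r^6 e^(−αr) dr = 6!/α^7, since the A² factors cancel between numerator and denominator, ⟨r²⟩ = 15·b^2/2.
Putting b = 3.625 gives 98.555.

⟨r^2⟩ ≈ 98.55 nm^2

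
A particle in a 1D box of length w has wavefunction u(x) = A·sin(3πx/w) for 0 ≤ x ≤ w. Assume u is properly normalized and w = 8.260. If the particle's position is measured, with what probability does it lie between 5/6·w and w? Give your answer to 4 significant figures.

P ≈ 0.1667

The probability is P = ∫ |u|² dx over [5/6·w, w].
With A² fixed by ∫|u|² = 1, i.e. A² = (w/2)^(−1), substitute and integrate.
Let t = x/w; then A² and the length scale cancel, so P = ∫_{5/6}^{1} sin(3·π·t)^2 dt ÷ ∫_{0}^{1} sin(3·π·t)^2 dt.
Using ∫ sin(3·π·t)^2 dt = t/2 - sin(6·π·t)/(12·π), the numerator is 1/12 and the denominator is 1/2.
This works out to P = 1/6.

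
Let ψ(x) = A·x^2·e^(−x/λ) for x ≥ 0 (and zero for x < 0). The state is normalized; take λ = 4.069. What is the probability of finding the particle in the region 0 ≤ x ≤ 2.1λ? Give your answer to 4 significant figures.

P ≈ 0.4102

P = ∫_{0}^{2.1λ} |ψ(x)|² dx.
With A² fixed by ∫|ψ|² = 1, i.e. A² = (3·λ^5/4)^(−1), substitute and integrate.
Let u = x/λ; then A² and the length scale cancel, so P = ∫_{0}^{2.1} u^4·e^(-2·u) du ÷ ∫_{0}^{∞} u^4·e^(-2·u) du.
With ∫ u^4·e^(-2·u) du = -(u^4/2 + u^3 + 3·u^2/2 + 3·u/2 + 3/4)·e^(-2·u) + C, the region integral is ≈ 0.307630 and the full one is 3/4.
The result is P = 0.41017.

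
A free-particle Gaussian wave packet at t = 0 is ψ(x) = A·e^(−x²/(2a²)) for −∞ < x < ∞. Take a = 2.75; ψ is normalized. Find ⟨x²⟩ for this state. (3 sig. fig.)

⟨x^2⟩ ≈ 3.78

By definition ⟨x²⟩ = ∫ x^2 |ψ(x)|² dx.
Since the A² factors cancel between numerator and denominator, ⟨x²⟩ = a^2/2.
With a = 2.75, ⟨x^2⟩ = 3.781.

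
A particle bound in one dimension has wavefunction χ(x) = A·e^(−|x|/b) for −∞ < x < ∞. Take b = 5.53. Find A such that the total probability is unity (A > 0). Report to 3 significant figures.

The normalization condition is ∫|χ|² dx = 1 from −∞ to ∞.
The integral (without the A² prefactor) comes out to b.
With b = 5.53: A² = 0.1808 and A = 0.4252.

A ≈ 0.425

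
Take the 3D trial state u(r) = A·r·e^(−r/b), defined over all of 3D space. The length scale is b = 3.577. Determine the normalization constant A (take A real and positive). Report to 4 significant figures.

The normalization condition is ∫|u|² 4πr² dr = 1 from 0 to ∞.
Using ∫₀^∞ rⁿ e^(−αr) dr = n!/αⁿ⁺¹, with u = A·r·e^(−r/b), the integral evaluates to A²·[3·π·b^5].
So A² = (3·π·b^5)^(−1).
Substituting b = 3.577 gives A² = 0.00018119, so A = 0.013461.

A ≈ 0.01346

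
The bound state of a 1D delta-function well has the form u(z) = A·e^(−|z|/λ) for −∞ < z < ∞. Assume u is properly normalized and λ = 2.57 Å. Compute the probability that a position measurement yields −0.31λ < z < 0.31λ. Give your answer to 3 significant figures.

P ≈ 0.462

The probability is P = ∫ |u|² dz over [−0.31λ, 0.31λ].
Since A² = 1/(λ), this is the region integral divided by the full normalization integral.
Both integrals are even about z = 0, so only the z ≥ 0 halves are needed (the factors of 2 cancel). Substituting t = z/λ, A² and the length scale cancel in the ratio: P = ∫_{0}^{0.31} e^(-2·t) dt / ∫_{0}^{∞} e^(-2·t) dt.
Using ∫ e^(-2·t) dt = -e^(-2·t)/2, the numerator is 1/2 - e^(-31/50)/2 and the denominator is 1/2.
This works out to P = 0.4621.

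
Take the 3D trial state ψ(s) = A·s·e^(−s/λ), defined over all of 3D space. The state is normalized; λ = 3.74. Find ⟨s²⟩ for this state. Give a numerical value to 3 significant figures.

⟨s^2⟩ ≈ 105

By definition ⟨s²⟩ = ∫ s^2 |ψ(s)|² 4πs² ds.
Using ∫₀^∞ sⁿ e^(−αs) ds = n!/αⁿ⁺¹, the ratio of the moment integral to the normalization integral gives ⟨s²⟩ = 15·λ^2/2.
Putting λ = 3.74 gives 104.9.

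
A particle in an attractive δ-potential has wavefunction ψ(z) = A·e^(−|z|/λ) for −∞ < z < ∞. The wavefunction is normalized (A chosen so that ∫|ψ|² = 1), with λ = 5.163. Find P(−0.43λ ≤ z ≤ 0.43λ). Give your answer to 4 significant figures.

P ≈ 0.5768

P = ∫_{−0.43λ}^{0.43λ} |ψ(z)|² dz.
With A² fixed by ∫|ψ|² = 1, i.e. A² = (λ)^(−1), substitute and integrate.
Both integrals are even about z = 0, so only the z ≥ 0 halves are needed (the factors of 2 cancel). In terms of u = z/λ (A² and the length scale cancel between numerator and denominator), P = [∫_{0}^{0.43} e^(-2·u) du] / [∫_{0}^{∞} e^(-2·u) du].
An antiderivative of e^(-2·u) is -e^(-2·u)/2; evaluating from 0 to 0.43 gives 1/2 - e^(-43/50)/2, while the full integral is 1/2.
The result is P = 0.57684.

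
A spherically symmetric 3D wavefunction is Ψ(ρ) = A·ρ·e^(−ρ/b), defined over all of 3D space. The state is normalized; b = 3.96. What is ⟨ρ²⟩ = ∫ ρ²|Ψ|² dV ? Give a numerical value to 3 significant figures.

The expectation value is the |Ψ|²-weighted average of ρ^2: ∫ ρ^2|Ψ|² 4πρ² dρ.
With ∫₀^∞ ρ^6 e^(−αρ) dρ = 6!/α^7, evaluating both integrals, ⟨ρ²⟩ = 15·b^2/2.
Putting b = 3.96 gives 117.6.

⟨ρ^2⟩ ≈ 118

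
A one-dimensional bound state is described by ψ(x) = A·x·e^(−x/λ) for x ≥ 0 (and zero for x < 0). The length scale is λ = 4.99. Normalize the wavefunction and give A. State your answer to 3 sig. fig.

We need A² ∫|f|² dx = 1, taking the integral from 0 to ∞.
Carrying out the integral gives A² · λ^3/4.
Hence A² = 1/[λ^3/4].
With λ = 4.99: A² = 0.03219 and A = 0.1794.

A ≈ 0.179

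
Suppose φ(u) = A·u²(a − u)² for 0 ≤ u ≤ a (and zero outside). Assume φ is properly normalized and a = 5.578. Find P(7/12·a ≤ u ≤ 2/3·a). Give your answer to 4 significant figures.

P ≈ 0.1575

P = ∫_{7/12·a}^{2/3·a} |φ(u)|² du.
Since A² = 1/(a^9/630), this is the region integral divided by the full normalization integral.
In terms of t = u/a (A² and the length scale cancel between numerator and denominator), P = [∫_{7/12}^{2/3} t^4·(1 - t)^4 dt] / [∫_{0}^{1} t^4·(1 - t)^4 dt].
An antiderivative of t^4·(1 - t)^4 is t^5·(70·t^4 - 315·t^3 + 540·t^2 - 420·t + 126)/630; evaluating from 7/12 to 2/3 gives ≈ 0.000249975, while the full integral is 1/630.
The result is P = 0.15748.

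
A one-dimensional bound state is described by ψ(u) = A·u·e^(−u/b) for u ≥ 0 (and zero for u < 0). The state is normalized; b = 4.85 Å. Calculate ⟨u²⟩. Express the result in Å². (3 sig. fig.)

⟨u^2⟩ ≈ 70.6 Å^2

⟨u²⟩ = ∫ u^2 |ψ|² du over the full domain.
Using ∫₀^∞ uⁿ e^(−αu) du = n!/αⁿ⁺¹, the ratio of the moment integral to the normalization integral gives ⟨u²⟩ = 3·b^2.
Putting b = 4.85 gives 70.57.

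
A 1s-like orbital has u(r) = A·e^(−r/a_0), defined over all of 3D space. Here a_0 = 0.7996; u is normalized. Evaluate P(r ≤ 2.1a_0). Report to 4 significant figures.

P = ∫ |u|² 4πr² dr over r ≤ 2.1a_0.
The full normalization integral is A²·[π·a_0^3] = 1, fixing A².
In terms of t = r/a_0 (A², 4π and the length scale all cancel between numerator and denominator), P = [∫_{0}^{2.1} t^2·e^(-2·t) dt] / [∫_{0}^{∞} t^2·e^(-2·t) dt].
With ∫ t^2·e^(-2·t) dt = -(2·t^2 + 2·t + 1)·e^(-2·t)/4 + C, the region integral is 1/4 - 701·e^(-21/5)/200 and the full one is 1/4.
Taking the ratio yields P = 0.78976.

P ≈ 0.7898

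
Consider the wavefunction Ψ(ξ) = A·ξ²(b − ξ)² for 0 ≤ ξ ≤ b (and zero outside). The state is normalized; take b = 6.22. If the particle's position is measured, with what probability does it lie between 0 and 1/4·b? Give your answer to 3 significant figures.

P ≈ 0.0489

|Ψ|² is the probability density, so P = ∫_{0}^{1/4·b} |Ψ|² dξ.
The normalization integral ∫|Ψ|²dξ over the whole domain equals b^9/630·A², and A² cancels in the ratio.
Substituting u = ξ/b, A² and the length scale cancel in the ratio: P = ∫_{0}^{1/4} u^4·(1 - u)^4 du / ∫_{0}^{1} u^4·(1 - u)^4 du.
With ∫ u^4·(1 - u)^4 du = u^5·(70·u^4 - 315·u^3 + 540·u^2 - 420·u + 126)/630 + C, the region integral is ≈ 0.000077662 and the full one is 1/630.
Evaluating gives P = 0.04893.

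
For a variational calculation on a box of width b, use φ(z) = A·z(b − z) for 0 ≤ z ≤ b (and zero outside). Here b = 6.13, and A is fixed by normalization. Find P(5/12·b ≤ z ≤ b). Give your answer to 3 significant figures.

P = ∫_{5/12·b}^{b} |φ(z)|² dz.
With A² fixed by ∫|φ|² = 1, i.e. A² = (b^5/30)^(−1), substitute and integrate.
Let u = z/b; then A² and the length scale cancel, so P = ∫_{5/12}^{1} u^2·(1 - u)^2 du ÷ ∫_{0}^{1} u^2·(1 - u)^2 du.
An antiderivative of u^2·(1 - u)^2 is u^3·(6·u^2 - 15·u + 10)/30; evaluating from 5/12 to 1 gives ≈ 0.021779, while the full integral is 1/30.
Evaluating gives P = 0.6534.

P ≈ 0.653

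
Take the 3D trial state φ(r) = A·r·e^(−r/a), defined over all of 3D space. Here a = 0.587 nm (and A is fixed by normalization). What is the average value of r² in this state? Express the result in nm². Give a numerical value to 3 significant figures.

By definition ⟨r²⟩ = ∫ r^2 |φ(r)|² 4πr² dr.
Since the A² factors cancel between numerator and denominator, ⟨r²⟩ = 15·a^2/2.
With a = 0.587, ⟨r^2⟩ = 2.584.

⟨r^2⟩ ≈ 2.58 nm^2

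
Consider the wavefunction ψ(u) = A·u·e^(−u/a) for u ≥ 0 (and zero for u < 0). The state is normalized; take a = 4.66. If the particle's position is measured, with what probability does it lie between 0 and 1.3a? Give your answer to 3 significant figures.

|ψ|² is the probability density, so P = ∫_{0}^{1.3a} |ψ|² du.
Since A² = 1/(a^3/4), this is the region integral divided by the full normalization integral.
In terms of t = u/a (A² and the length scale cancel between numerator and denominator), P = [∫_{0}^{1.3} t^2·e^(-2·t) dt] / [∫_{0}^{∞} t^2·e^(-2·t) dt].
With ∫ t^2·e^(-2·t) dt = -(2·t^2 + 2·t + 1)·e^(-2·t)/4 + C, the region integral is 1/4 - 349·e^(-13/5)/200 and the full one is 1/4.
Evaluating gives P = 0.4816.

P ≈ 0.482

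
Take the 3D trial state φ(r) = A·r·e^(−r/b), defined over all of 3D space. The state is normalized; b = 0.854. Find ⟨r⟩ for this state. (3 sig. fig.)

⟨r⟩ = ∫ r |φ|² 4πr² dr over the full domain.
With ∫₀^∞ r^5 e^(−αr) dr = 5!/α^6, since the A² factors cancel between numerator and denominator, ⟨r⟩ = 5·b/2.
Putting b = 0.854 gives 2.135.

⟨r⟩ ≈ 2.14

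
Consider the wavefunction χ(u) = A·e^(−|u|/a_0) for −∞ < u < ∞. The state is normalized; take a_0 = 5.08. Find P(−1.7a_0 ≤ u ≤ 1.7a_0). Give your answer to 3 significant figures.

The probability is P = ∫ |χ|² du over [−1.7a_0, 1.7a_0].
With A² fixed by ∫|χ|² = 1, i.e. A² = (a_0)^(−1), substitute and integrate.
Both integrals are even about u = 0, so only the u ≥ 0 halves are needed (the factors of 2 cancel). Substituting t = u/a_0, A² and the length scale cancel in the ratio: P = ∫_{0}^{1.7} e^(-2·t) dt / ∫_{0}^{∞} e^(-2·t) dt.
An antiderivative of e^(-2·t) is -e^(-2·t)/2; evaluating from 0 to 1.7 gives 1/2 - e^(-17/5)/2, while the full integral is 1/2.
This works out to P = 0.9666.

P ≈ 0.967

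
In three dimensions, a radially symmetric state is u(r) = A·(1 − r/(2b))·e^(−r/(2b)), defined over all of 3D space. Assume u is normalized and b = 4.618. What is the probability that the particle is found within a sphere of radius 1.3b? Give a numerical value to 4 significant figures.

P ≈ 0.04559

P = ∫ |u|² 4πr² dr over r ≤ 1.3b.
Normalization gives A² = 1/(8·π·b^3).
Let t = r/b; then A², 4π and the length scale all cancel, so P = ∫_{0}^{1.3} t^2·(1 - t/2)^2·e^(-t) dt ÷ ∫_{0}^{∞} t^2·(1 - t/2)^2·e^(-t) dt.
Using ∫ t^2·(1 - t/2)^2·e^(-t) dt = -(t^4/4 + t^2 + 2·t + 2)·e^(-t), the numerator is ≈ 0.0911805 and the denominator is 2.
Taking the ratio yields P = 0.045590.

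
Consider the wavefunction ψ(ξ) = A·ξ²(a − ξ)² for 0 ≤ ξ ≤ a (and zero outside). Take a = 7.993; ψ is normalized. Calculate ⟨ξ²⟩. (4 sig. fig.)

⟨ξ^2⟩ ≈ 17.42

⟨ξ²⟩ = ∫ ξ^2 |ψ|² dξ over the full domain.
Expanding the polynomial and integrating term by term, since the A² factors cancel between numerator and denominator, ⟨ξ²⟩ = 3·a^2/11.
With a = 7.993, ⟨ξ^2⟩ = 17.424.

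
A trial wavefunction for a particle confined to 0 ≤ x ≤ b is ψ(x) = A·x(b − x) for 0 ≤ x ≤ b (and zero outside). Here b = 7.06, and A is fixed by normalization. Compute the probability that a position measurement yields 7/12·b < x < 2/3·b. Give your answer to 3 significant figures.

P = ∫_{7/12·b}^{2/3·b} |ψ(x)|² dx.
The normalization integral ∫|ψ|²dx over the whole domain equals b^5/30·A², and A² cancels in the ratio.
In terms of u = x/b (A² and the length scale cancel between numerator and denominator), P = [∫_{7/12}^{2/3} u^2·(1 - u)^2 du] / [∫_{0}^{1} u^2·(1 - u)^2 du].
With ∫ u^2·(1 - u)^2 du = u^3·(6·u^2 - 15·u + 10)/30 + C, the region integral is ≈ 0.0045581 and the full one is 1/30.
Evaluating gives P = 0.1367.

P ≈ 0.137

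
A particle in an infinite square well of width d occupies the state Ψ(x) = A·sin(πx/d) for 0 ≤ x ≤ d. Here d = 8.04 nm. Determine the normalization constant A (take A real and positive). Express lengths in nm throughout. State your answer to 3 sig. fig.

A ≈ 0.499 nm^(-1/2)

The normalization condition is ∫|Ψ|² dx = 1 from 0 to d.
Using sin²θ = (1 − cos 2θ)/2, with Ψ = A·sin(πx/d), the integral evaluates to A²·[d/2].
With d = 8.04: A² = 0.2488 and A = 0.4988.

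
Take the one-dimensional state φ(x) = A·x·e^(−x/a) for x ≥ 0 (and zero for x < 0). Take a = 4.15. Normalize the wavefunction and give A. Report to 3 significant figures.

Normalization requires ∫|φ|² dx = 1, integrated from 0 to ∞.
∫|φ|² dx = A²·(a^3/4).
Hence A² = 1/[a^3/4].
Plugging in a = 4.15 yields A = 0.2366.

A ≈ 0.237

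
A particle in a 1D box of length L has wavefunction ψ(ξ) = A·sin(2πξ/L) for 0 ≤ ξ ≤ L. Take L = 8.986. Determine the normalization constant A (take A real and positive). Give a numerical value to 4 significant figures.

A ≈ 0.4718

Normalization requires ∫|ψ|² dξ = 1, integrated from 0 to L.
Using sin²θ = (1 − cos 2θ)/2, with ψ = A·sin(2πξ/L), the integral evaluates to A²·[L/2].
Plugging in L = 8.986 yields A = 0.47177.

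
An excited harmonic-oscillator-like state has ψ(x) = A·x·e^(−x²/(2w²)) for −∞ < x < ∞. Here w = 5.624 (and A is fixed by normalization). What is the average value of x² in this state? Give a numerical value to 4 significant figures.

⟨x^2⟩ ≈ 47.44

The expectation value is the |ψ|²-weighted average of x^2: ∫ x^2|ψ|² dx.
Differentiating ∫e^(−αx²) dx = √(π/α) under α to get the higher moments, evaluating both integrals, ⟨x²⟩ = 3·w^2/2.
With w = 5.624, ⟨x^2⟩ = 47.444.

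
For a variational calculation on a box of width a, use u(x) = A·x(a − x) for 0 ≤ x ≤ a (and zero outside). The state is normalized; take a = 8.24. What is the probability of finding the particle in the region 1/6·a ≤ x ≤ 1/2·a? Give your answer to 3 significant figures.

P ≈ 0.465

|u|² is the probability density, so P = ∫_{1/6·a}^{1/2·a} |u|² dx.
Since A² = 1/(a^5/30), this is the region integral divided by the full normalization integral.
Let t = x/a; then A² and the length scale cancel, so P = ∫_{1/6}^{1/2} t^2·(1 - t)^2 dt ÷ ∫_{0}^{1} t^2·(1 - t)^2 dt.
With ∫ t^2·(1 - t)^2 dt = t^3·(6·t^2 - 15·t + 10)/30 + C, the region integral is ≈ 0.015484 and the full one is 1/30.
This works out to P = 301/648.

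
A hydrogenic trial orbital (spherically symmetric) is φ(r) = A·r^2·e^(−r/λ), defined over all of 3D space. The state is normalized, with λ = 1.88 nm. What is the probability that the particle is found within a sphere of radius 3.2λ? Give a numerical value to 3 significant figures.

Integrate the radial probability density 4πr²|φ|² over r ≤ 3.2λ.
Normalization gives A² = 1/(45·π·λ^7/2).
Let u = r/λ; then A², 4π and the length scale all cancel, so P = ∫_{0}^{3.2} u^6·e^(-2·u) du ÷ ∫_{0}^{∞} u^6·e^(-2·u) du.
With ∫ u^6·e^(-2·u) du = -(4·u^6 + 12·u^5 + 30·u^4 + 60·u^3 + 90·u^2 + 90·u + 45)·e^(-2·u)/8 + C, the region integral is ≈ 2.5744 and the full one is 45/8.
This evaluates to P = 0.4577.

P ≈ 0.458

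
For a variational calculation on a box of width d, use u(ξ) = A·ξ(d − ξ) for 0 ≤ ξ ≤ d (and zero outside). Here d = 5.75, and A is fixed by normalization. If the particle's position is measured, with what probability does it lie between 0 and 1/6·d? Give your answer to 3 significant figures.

P ≈ 0.0355

The probability is P = ∫ |u|² dξ over [0, 1/6·d].
Since A² = 1/(d^5/30), this is the region integral divided by the full normalization integral.
Substituting t = ξ/d, A² and the length scale cancel in the ratio: P = ∫_{0}^{1/6} t^2·(1 - t)^2 dt / ∫_{0}^{1} t^2·(1 - t)^2 dt.
Using ∫ t^2·(1 - t)^2 dt = t^3·(6·t^2 - 15·t + 10)/30, the numerator is ≈ 0.0011831 and the denominator is 1/30.
This works out to P = 23/648.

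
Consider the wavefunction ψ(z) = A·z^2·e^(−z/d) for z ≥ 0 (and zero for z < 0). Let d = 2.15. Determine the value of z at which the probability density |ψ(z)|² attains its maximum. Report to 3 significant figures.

z ≈ 4.30

Set d/dz [|ψ(z)|²] = 0 and solve for z > 0.
Solving yields z = 2·d.
With d = 2.15, the most probable position is 4.300.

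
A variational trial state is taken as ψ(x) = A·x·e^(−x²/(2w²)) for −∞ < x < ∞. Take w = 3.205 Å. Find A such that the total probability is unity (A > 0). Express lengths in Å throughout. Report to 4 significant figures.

A ≈ 0.1851 Å^(-3/2)

We need A² ∫|f|² dx = 1, taking the integral from −∞ to ∞.
∫|ψ|² dx = A²·(√(π)·w^3/2).
Plugging in w = 3.205 yields A = 0.18513.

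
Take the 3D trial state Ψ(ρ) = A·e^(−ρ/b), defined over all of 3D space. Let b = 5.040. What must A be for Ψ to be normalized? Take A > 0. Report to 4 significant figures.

The normalization condition is ∫|Ψ|² 4πρ² dρ = 1 from 0 to ∞.
In 3D with spherical symmetry the volume element is 4πρ² dρ.
Carrying out the integral gives A² · π·b^3.
With b = 5.040: A² = 0.0024863 and A = 0.049863.

A ≈ 0.04986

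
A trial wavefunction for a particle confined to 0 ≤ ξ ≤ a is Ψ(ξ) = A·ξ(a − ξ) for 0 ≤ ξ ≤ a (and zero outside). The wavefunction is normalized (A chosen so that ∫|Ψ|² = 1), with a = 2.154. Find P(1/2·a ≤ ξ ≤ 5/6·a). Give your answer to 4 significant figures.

P ≈ 0.4645

P = ∫_{1/2·a}^{5/6·a} |Ψ(ξ)|² dξ.
The normalization integral ∫|Ψ|²dξ over the whole domain equals a^5/30·A², and A² cancels in the ratio.
In terms of u = ξ/a (A² and the length scale cancel between numerator and denominator), P = [∫_{1/2}^{5/6} u^2·(1 - u)^2 du] / [∫_{0}^{1} u^2·(1 - u)^2 du].
An antiderivative of u^2·(1 - u)^2 is u^3·(6·u^2 - 15·u + 10)/30; evaluating from 1/2 to 5/6 gives ≈ 0.0154835, while the full integral is 1/30.
Evaluating gives P = 301/648.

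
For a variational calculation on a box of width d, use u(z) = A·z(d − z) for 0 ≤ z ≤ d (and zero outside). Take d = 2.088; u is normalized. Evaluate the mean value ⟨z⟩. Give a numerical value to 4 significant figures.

⟨z⟩ ≈ 1.044

⟨z⟩ = ∫ z |u|² dz over the full domain.
Since the A² factors cancel between numerator and denominator, ⟨z⟩ = d/2.
Putting d = 2.088 gives 1.0440.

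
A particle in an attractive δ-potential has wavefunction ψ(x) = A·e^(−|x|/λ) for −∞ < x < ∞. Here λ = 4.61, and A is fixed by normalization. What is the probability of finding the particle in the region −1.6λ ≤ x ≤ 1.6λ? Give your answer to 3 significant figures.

P ≈ 0.959

P = ∫_{−1.6λ}^{1.6λ} |ψ(x)|² dx.
With A² fixed by ∫|ψ|² = 1, i.e. A² = (λ)^(−1), substitute and integrate.
Both integrals are even about x = 0, so only the x ≥ 0 halves are needed (the factors of 2 cancel). Substituting u = x/λ, A² and the length scale cancel in the ratio: P = ∫_{0}^{1.6} e^(-2·u) du / ∫_{0}^{∞} e^(-2·u) du.
Using ∫ e^(-2·u) du = -e^(-2·u)/2, the numerator is 1/2 - e^(-16/5)/2 and the denominator is 1/2.
Evaluating gives P = 0.9592.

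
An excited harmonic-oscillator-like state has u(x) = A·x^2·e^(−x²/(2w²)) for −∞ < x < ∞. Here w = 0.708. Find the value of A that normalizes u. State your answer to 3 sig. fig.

Require ∫ |u|² dx = 1 over the whole domain.
Differentiating ∫e^(−αx²) dx = √(π/α) under α to get the higher moments, ∫|u|² dx = A²·(3·√(π)·w^5/4).
Setting this equal to 1 gives A² = 1/(3·√(π)·w^5/4).
Substituting w = 0.708 gives A² = 4.229, so A = 2.056.

A ≈ 2.06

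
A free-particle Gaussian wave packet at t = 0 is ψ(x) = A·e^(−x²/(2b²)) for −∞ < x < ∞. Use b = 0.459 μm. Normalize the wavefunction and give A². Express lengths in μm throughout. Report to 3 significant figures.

The normalization condition is ∫|ψ|² dx = 1 from −∞ to ∞.
Differentiating ∫e^(−αx²) dx = √(π/α) under α to get the higher moments, the integral (without the A² prefactor) comes out to √(π)·b.
Hence A² = 1/[√(π)·b].
Substituting b = 0.459 gives A² = 1.229, so A = 1.109.

A^2 ≈ 1.23 μm^(-1)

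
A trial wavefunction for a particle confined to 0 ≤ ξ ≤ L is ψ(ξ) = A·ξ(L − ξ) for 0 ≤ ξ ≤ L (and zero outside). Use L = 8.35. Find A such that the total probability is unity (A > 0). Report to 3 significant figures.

Normalization requires ∫|ψ|² dξ = 1, integrated from 0 to L.
The integral (without the A² prefactor) comes out to L^5/30.
Hence A² = 1/[L^5/30].
Substituting L = 8.35 gives A² = 0.0007391, so A = 0.02719.

A ≈ 0.0272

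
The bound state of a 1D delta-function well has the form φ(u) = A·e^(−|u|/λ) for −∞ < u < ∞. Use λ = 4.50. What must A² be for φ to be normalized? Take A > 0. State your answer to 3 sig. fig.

Require ∫ |φ|² du = 1 over the whole domain.
With φ = A·e^(−|u|/λ), the integral evaluates to A²·[λ].
With λ = 4.50: A² = 0.2222 and A = 0.4714.

A^2 ≈ 0.222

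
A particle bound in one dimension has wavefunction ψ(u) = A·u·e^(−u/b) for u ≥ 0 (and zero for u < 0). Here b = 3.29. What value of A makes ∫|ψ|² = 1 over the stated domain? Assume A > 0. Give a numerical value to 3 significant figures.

A ≈ 0.335

Require ∫ |ψ|² du = 1 over the whole domain.
Using ∫₀^∞ uⁿ e^(−αu) du = n!/αⁿ⁺¹, with ψ = A·u·e^(−u/b), the integral evaluates to A²·[b^3/4].
Hence A² = 1/[b^3/4].
With b = 3.29: A² = 0.1123 and A = 0.3351.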